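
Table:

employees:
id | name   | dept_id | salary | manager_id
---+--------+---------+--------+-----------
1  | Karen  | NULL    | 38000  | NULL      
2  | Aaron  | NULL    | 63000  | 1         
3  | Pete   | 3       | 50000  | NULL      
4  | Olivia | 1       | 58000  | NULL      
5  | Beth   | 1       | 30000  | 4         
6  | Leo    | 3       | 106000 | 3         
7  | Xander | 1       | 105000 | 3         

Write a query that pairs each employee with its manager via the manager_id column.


This is a self-join: employees is joined to a second copy of itself, matching each row's manager_id to another row's id. Use LEFT JOIN so rows with manager_id=NULL are kept.
  - employee 1 (Karen): manager_id=NULL -> NULL
  - employee 2 (Aaron): manager_id=1 -> Karen
  - employee 3 (Pete): manager_id=NULL -> NULL
  - employee 4 (Olivia): manager_id=NULL -> NULL
  - employee 5 (Beth): manager_id=4 -> Olivia
  - employee 6 (Leo): manager_id=3 -> Pete
  - employee 7 (Xander): manager_id=3 -> Pete

SQL:
SELECT a.name AS item, b.name AS manager
FROM employees a
LEFT JOIN employees b ON a.manager_id = b.id

Result:
item   | manager
-------+--------
Karen  | NULL   
Aaron  | Karen  
Pete   | NULL   
Olivia | NULL   
Beth   | Olivia 
Leo    | Pete   
Xander | Pete   


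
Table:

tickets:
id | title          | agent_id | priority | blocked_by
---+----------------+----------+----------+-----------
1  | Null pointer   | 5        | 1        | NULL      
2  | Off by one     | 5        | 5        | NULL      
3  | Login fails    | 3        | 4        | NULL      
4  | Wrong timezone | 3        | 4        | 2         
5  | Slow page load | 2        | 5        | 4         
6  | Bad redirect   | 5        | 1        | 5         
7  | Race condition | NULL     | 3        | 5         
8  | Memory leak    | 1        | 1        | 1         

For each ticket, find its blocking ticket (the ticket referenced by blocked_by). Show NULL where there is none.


This is a self-join: tickets is joined to a second copy of itself, matching each row's blocked_by to another row's id. Use LEFT JOIN so rows with blocked_by=NULL are kept.
  - ticket 1 (Null pointer): blocked_by=NULL -> NULL
  - ticket 2 (Off by one): blocked_by=NULL -> NULL
  - ticket 3 (Login fails): blocked_by=NULL -> NULL
  - ticket 4 (Wrong timezone): blocked_by=2 -> Off by one
  - ticket 5 (Slow page load): blocked_by=4 -> Wrong timezone
  - ticket 6 (Bad redirect): blocked_by=5 -> Slow page load
  - ticket 7 (Race condition): blocked_by=5 -> Slow page load
  - ticket 8 (Memory leak): blocked_by=1 -> Null pointer

SQL:
SELECT a.title AS item, b.title AS blocked_by
FROM tickets a
LEFT JOIN tickets b ON a.blocked_by = b.id

Result:
item           | blocked_by    
---------------+---------------
Null pointer   | NULL          
Off by one     | NULL          
Login fails    | NULL          
Wrong timezone | Off by one    
Slow page load | Wrong timezone
Bad redirect   | Slow page load
Race condition | Slow page load
Memory leak    | Null pointer  


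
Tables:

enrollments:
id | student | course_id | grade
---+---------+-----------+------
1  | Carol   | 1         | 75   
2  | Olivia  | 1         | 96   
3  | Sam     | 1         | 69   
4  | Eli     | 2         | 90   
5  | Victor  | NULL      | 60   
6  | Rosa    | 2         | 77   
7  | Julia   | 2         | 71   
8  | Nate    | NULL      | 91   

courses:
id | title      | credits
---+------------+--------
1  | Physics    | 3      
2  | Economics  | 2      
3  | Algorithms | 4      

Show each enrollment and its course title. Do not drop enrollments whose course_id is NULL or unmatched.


LEFT JOIN keeps every row from enrollments (the left table); where course_id has no match in courses, the course columns become NULL. Walk through each enrollment:
  - enrollment 1 (Carol): course_id=1 -> matches Physics
  - enrollment 2 (Olivia): course_id=1 -> matches Physics
  - enrollment 3 (Sam): course_id=1 -> matches Physics
  - enrollment 4 (Eli): course_id=2 -> matches Economics
  - enrollment 5 (Victor): course_id=NULL, no match -> kept with NULL
  - enrollment 6 (Rosa): course_id=2 -> matches Economics
  - enrollment 7 (Julia): course_id=2 -> matches Economics
  - enrollment 8 (Nate): course_id=NULL, no match -> kept with NULL
All 8 rows appear; 2 have NULL course.

SQL:
SELECT a.student, b.title AS course
FROM enrollments a
LEFT JOIN courses b ON a.course_id = b.id

Result:
student | course   
--------+----------
Carol   | Physics  
Olivia  | Physics  
Sam     | Physics  
Eli     | Economics
Victor  | NULL     
Rosa    | Economics
Julia   | Economics
Nate    | NULL     


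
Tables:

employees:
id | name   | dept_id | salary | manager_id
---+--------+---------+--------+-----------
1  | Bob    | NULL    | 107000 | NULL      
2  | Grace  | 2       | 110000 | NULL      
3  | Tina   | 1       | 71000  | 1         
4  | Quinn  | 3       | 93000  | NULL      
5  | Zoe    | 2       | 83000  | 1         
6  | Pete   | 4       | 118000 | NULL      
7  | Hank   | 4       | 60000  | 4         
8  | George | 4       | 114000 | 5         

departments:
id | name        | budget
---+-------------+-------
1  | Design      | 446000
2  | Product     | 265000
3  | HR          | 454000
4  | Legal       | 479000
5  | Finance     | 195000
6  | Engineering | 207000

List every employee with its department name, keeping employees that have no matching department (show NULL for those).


LEFT JOIN keeps every row from employees (the left table); where dept_id has no match in departments, the department columns become NULL. Walk through each employee:
  - employee 1 (Bob): dept_id=NULL, no match -> kept with NULL
  - employee 2 (Grace): dept_id=2 -> matches Product
  - employee 3 (Tina): dept_id=1 -> matches Design
  - employee 4 (Quinn): dept_id=3 -> matches HR
  - employee 5 (Zoe): dept_id=2 -> matches Product
  - employee 6 (Pete): dept_id=4 -> matches Legal
  - employee 7 (Hank): dept_id=4 -> matches Legal
  - employee 8 (George): dept_id=4 -> matches Legal
All 8 rows appear; 1 has NULL department.

SQL:
SELECT a.name, b.name AS department
FROM employees a
LEFT JOIN departments b ON a.dept_id = b.id

Result:
name   | department
-------+-----------
Bob    | NULL      
Grace  | Product   
Tina   | Design    
Quinn  | HR        
Zoe    | Product   
Pete   | Legal     
Hank   | Legal     
George | Legal     


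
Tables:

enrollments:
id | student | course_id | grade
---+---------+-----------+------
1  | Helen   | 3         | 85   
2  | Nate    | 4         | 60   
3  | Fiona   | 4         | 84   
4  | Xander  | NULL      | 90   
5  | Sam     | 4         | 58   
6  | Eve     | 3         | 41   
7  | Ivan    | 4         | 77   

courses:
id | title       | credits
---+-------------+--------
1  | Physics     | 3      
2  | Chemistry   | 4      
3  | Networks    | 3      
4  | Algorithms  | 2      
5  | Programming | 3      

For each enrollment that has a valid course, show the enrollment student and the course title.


INNER JOIN keeps only enrollments rows whose course_id matches an id in courses. Walk through each enrollment:
  - enrollment 1 (Helen): course_id=3 -> matches Networks
  - enrollment 2 (Nate): course_id=4 -> matches Algorithms
  - enrollment 3 (Fiona): course_id=4 -> matches Algorithms
  - enrollment 4 (Xander): course_id=NULL, no match -> dropped
  - enrollment 5 (Sam): course_id=4 -> matches Algorithms
  - enrollment 6 (Eve): course_id=3 -> matches Networks
  - enrollment 7 (Ivan): course_id=4 -> matches Algorithms
So 1 of 7 rows is dropped.

SQL:
SELECT a.student, b.title AS course
FROM enrollments a
INNER JOIN courses b ON a.course_id = b.id

Result:
student | course    
--------+-----------
Helen   | Networks  
Nate    | Algorithms
Fiona   | Algorithms
Sam     | Algorithms
Eve     | Networks  
Ivan    | Algorithms


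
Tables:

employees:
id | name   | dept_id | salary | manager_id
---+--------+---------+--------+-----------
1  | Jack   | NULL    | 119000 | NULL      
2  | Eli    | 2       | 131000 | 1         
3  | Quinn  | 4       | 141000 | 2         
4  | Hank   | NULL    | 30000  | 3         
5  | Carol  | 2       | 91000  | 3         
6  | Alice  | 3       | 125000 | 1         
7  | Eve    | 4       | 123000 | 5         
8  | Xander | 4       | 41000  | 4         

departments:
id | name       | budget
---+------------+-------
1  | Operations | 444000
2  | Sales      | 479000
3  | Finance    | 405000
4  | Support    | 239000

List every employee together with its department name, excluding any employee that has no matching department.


INNER JOIN keeps only employees rows whose dept_id matches an id in departments. Walk through each employee:
  - employee 1 (Jack): dept_id=NULL, no match -> dropped
  - employee 2 (Eli): dept_id=2 -> matches Sales
  - employee 3 (Quinn): dept_id=4 -> matches Support
  - employee 4 (Hank): dept_id=NULL, no match -> dropped
  - employee 5 (Carol): dept_id=2 -> matches Sales
  - employee 6 (Alice): dept_id=3 -> matches Finance
  - employee 7 (Eve): dept_id=4 -> matches Support
  - employee 8 (Xander): dept_id=4 -> matches Support
So 2 of 8 rows are dropped.

SQL:
SELECT a.name, b.name AS department
FROM employees a
INNER JOIN departments b ON a.dept_id = b.id

Result:
name   | department
-------+-----------
Eli    | Sales     
Quinn  | Support   
Carol  | Sales     
Alice  | Finance   
Eve    | Support   
Xander | Support   


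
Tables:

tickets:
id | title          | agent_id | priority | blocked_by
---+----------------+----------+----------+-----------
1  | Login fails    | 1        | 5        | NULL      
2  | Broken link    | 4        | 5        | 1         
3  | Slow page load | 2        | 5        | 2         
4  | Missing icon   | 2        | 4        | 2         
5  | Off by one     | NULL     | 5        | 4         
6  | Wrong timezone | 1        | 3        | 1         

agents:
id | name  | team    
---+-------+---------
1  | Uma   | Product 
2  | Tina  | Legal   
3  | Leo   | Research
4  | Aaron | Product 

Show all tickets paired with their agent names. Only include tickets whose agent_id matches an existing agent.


INNER JOIN keeps only tickets rows whose agent_id matches an id in agents. Walk through each ticket:
  - ticket 1 (Login fails): agent_id=1 -> matches Uma
  - ticket 2 (Broken link): agent_id=4 -> matches Aaron
  - ticket 3 (Slow page load): agent_id=2 -> matches Tina
  - ticket 4 (Missing icon): agent_id=2 -> matches Tina
  - ticket 5 (Off by one): agent_id=NULL, no match -> dropped
  - ticket 6 (Wrong timezone): agent_id=1 -> matches Uma
So 1 of 6 rows is dropped.

SQL:
SELECT a.title, b.name AS agent
FROM tickets a
INNER JOIN agents b ON a.agent_id = b.id

Result:
title          | agent
---------------+------
Login fails    | Uma  
Broken link    | Aaron
Slow page load | Tina 
Missing icon   | Tina 
Wrong timezone | Uma  


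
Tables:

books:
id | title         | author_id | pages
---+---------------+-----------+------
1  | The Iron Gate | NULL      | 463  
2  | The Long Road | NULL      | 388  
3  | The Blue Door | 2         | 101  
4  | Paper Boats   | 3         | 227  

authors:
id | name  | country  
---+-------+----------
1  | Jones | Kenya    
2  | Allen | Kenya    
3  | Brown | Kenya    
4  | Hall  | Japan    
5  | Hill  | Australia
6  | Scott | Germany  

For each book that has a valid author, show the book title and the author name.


INNER JOIN keeps only books rows whose author_id matches an id in authors. Walk through each book:
  - book 1 (The Iron Gate): author_id=NULL, no match -> dropped
  - book 2 (The Long Road): author_id=NULL, no match -> dropped
  - book 3 (The Blue Door): author_id=2 -> matches Allen
  - book 4 (Paper Boats): author_id=3 -> matches Brown
So 2 of 4 rows are dropped.

SQL:
SELECT a.title, b.name AS author
FROM books a
INNER JOIN authors b ON a.author_id = b.id

Result:
title         | author
--------------+-------
The Blue Door | Allen 
Paper Boats   | Brown 


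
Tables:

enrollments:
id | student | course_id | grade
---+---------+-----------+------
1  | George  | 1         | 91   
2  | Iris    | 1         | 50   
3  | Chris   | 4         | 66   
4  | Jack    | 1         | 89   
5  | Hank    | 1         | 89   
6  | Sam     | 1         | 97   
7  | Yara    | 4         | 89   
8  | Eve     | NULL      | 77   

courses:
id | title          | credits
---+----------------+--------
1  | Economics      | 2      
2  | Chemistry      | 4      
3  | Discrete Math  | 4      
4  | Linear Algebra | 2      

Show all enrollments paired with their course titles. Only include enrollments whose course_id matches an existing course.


INNER JOIN keeps only enrollments rows whose course_id matches an id in courses. Walk through each enrollment:
  - enrollment 1 (George): course_id=1 -> matches Economics
  - enrollment 2 (Iris): course_id=1 -> matches Economics
  - enrollment 3 (Chris): course_id=4 -> matches Linear Algebra
  - enrollment 4 (Jack): course_id=1 -> matches Economics
  - enrollment 5 (Hank): course_id=1 -> matches Economics
  - enrollment 6 (Sam): course_id=1 -> matches Economics
  - enrollment 7 (Yara): course_id=4 -> matches Linear Algebra
  - enrollment 8 (Eve): course_id=NULL, no match -> dropped
So 1 of 8 rows is dropped.

SQL:
SELECT a.student, b.title AS course
FROM enrollments a
INNER JOIN courses b ON a.course_id = b.id

Result:
student | course        
--------+---------------
George  | Economics     
Iris    | Economics     
Chris   | Linear Algebra
Jack    | Economics     
Hank    | Economics     
Sam     | Economics     
Yara    | Linear Algebra


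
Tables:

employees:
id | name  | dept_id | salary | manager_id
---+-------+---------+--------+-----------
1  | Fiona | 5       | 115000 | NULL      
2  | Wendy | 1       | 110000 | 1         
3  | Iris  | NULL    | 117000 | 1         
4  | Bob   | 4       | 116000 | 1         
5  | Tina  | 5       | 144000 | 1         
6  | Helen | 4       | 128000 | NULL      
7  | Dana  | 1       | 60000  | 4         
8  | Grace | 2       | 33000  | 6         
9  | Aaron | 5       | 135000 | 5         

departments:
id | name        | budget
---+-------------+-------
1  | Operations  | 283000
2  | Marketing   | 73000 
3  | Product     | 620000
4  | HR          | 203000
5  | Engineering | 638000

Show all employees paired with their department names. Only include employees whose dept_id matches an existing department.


INNER JOIN keeps only employees rows whose dept_id matches an id in departments. Walk through each employee:
  - employee 1 (Fiona): dept_id=5 -> matches Engineering
  - employee 2 (Wendy): dept_id=1 -> matches Operations
  - employee 3 (Iris): dept_id=NULL, no match -> dropped
  - employee 4 (Bob): dept_id=4 -> matches HR
  - employee 5 (Tina): dept_id=5 -> matches Engineering
  - employee 6 (Helen): dept_id=4 -> matches HR
  - employee 7 (Dana): dept_id=1 -> matches Operations
  - employee 8 (Grace): dept_id=2 -> matches Marketing
  - employee 9 (Aaron): dept_id=5 -> matches Engineering
So 1 of 9 rows is dropped.

SQL:
SELECT a.name, b.name AS department
FROM employees a
INNER JOIN departments b ON a.dept_id = b.id

Result:
name  | department 
------+------------
Fiona | Engineering
Wendy | Operations 
Bob   | HR         
Tina  | Engineering
Helen | HR         
Dana  | Operations 
Grace | Marketing  
Aaron | Engineering


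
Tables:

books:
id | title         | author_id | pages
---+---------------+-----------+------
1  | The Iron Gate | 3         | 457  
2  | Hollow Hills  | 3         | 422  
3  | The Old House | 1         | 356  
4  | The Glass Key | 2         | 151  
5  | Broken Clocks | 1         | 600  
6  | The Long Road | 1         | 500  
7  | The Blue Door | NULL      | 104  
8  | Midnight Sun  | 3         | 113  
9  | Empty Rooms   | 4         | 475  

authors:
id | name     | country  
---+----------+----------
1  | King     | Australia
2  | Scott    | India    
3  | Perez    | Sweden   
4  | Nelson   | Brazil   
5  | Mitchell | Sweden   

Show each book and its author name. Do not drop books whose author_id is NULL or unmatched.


LEFT JOIN keeps every row from books (the left table); where author_id has no match in authors, the author columns become NULL. Walk through each book:
  - book 1 (The Iron Gate): author_id=3 -> matches Perez
  - book 2 (Hollow Hills): author_id=3 -> matches Perez
  - book 3 (The Old House): author_id=1 -> matches King
  - book 4 (The Glass Key): author_id=2 -> matches Scott
  - book 5 (Broken Clocks): author_id=1 -> matches King
  - book 6 (The Long Road): author_id=1 -> matches King
  - book 7 (The Blue Door): author_id=NULL, no match -> kept with NULL
  - book 8 (Midnight Sun): author_id=3 -> matches Perez
  - book 9 (Empty Rooms): author_id=4 -> matches Nelson
All 9 rows appear; 1 has NULL author.

SQL:
SELECT a.title, b.name AS author
FROM books a
LEFT JOIN authors b ON a.author_id = b.id

Result:
title         | author
--------------+-------
The Iron Gate | Perez 
Hollow Hills  | Perez 
The Old House | King  
The Glass Key | Scott 
Broken Clocks | King  
The Long Road | King  
The Blue Door | NULL  
Midnight Sun  | Perez 
Empty Rooms   | Nelson


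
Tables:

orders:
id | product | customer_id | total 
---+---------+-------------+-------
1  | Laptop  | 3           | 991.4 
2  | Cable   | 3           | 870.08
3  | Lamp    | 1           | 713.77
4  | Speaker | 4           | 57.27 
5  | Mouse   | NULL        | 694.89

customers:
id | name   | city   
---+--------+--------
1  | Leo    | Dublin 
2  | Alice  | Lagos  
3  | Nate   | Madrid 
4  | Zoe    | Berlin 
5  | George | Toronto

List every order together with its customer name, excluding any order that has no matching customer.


INNER JOIN keeps only orders rows whose customer_id matches an id in customers. Walk through each order:
  - order 1 (Laptop): customer_id=3 -> matches Nate
  - order 2 (Cable): customer_id=3 -> matches Nate
  - order 3 (Lamp): customer_id=1 -> matches Leo
  - order 4 (Speaker): customer_id=4 -> matches Zoe
  - order 5 (Mouse): customer_id=NULL, no match -> dropped
So 1 of 5 rows is dropped.

SQL:
SELECT a.product, b.name AS customer
FROM orders a
INNER JOIN customers b ON a.customer_id = b.id

Result:
product | customer
--------+---------
Laptop  | Nate    
Cable   | Nate    
Lamp    | Leo     
Speaker | Zoe     


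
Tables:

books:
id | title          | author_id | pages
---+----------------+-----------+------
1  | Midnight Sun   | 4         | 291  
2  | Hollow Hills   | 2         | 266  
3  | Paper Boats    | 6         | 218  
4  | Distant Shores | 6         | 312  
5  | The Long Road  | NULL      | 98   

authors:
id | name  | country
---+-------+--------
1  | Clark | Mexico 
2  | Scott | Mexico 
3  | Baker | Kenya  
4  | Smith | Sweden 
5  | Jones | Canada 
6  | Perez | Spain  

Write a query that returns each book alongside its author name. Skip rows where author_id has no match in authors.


INNER JOIN keeps only books rows whose author_id matches an id in authors. Walk through each book:
  - book 1 (Midnight Sun): author_id=4 -> matches Smith
  - book 2 (Hollow Hills): author_id=2 -> matches Scott
  - book 3 (Paper Boats): author_id=6 -> matches Perez
  - book 4 (Distant Shores): author_id=6 -> matches Perez
  - book 5 (The Long Road): author_id=NULL, no match -> dropped
So 1 of 5 rows is dropped.

SQL:
SELECT a.title, b.name AS author
FROM books a
INNER JOIN authors b ON a.author_id = b.id

Result:
title          | author
---------------+-------
Midnight Sun   | Smith 
Hollow Hills   | Scott 
Paper Boats    | Perez 
Distant Shores | Perez 


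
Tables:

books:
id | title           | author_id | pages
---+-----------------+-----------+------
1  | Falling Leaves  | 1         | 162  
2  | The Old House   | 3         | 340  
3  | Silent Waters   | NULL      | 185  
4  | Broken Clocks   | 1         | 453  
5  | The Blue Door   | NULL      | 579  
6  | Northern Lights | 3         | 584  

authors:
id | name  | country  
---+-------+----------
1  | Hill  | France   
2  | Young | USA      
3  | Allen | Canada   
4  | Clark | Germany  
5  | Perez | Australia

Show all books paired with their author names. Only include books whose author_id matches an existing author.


INNER JOIN keeps only books rows whose author_id matches an id in authors. Walk through each book:
  - book 1 (Falling Leaves): author_id=1 -> matches Hill
  - book 2 (The Old House): author_id=3 -> matches Allen
  - book 3 (Silent Waters): author_id=NULL, no match -> dropped
  - book 4 (Broken Clocks): author_id=1 -> matches Hill
  - book 5 (The Blue Door): author_id=NULL, no match -> dropped
  - book 6 (Northern Lights): author_id=3 -> matches Allen
So 2 of 6 rows are dropped.

SQL:
SELECT a.title, b.name AS author
FROM books a
INNER JOIN authors b ON a.author_id = b.id

Result:
title           | author
----------------+-------
Falling Leaves  | Hill  
The Old House   | Allen 
Broken Clocks   | Hill  
Northern Lights | Allen 


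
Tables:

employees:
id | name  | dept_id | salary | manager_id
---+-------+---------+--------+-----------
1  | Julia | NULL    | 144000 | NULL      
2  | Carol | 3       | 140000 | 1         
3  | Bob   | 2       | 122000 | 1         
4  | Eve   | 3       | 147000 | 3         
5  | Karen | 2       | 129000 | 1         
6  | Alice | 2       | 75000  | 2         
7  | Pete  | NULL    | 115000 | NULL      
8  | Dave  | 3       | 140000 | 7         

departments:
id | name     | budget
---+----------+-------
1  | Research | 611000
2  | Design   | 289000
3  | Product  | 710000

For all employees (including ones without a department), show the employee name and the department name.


LEFT JOIN keeps every row from employees (the left table); where dept_id has no match in departments, the department columns become NULL. Walk through each employee:
  - employee 1 (Julia): dept_id=NULL, no match -> kept with NULL
  - employee 2 (Carol): dept_id=3 -> matches Product
  - employee 3 (Bob): dept_id=2 -> matches Design
  - employee 4 (Eve): dept_id=3 -> matches Product
  - employee 5 (Karen): dept_id=2 -> matches Design
  - employee 6 (Alice): dept_id=2 -> matches Design
  - employee 7 (Pete): dept_id=NULL, no match -> kept with NULL
  - employee 8 (Dave): dept_id=3 -> matches Product
All 8 rows appear; 2 have NULL department.

SQL:
SELECT a.name, b.name AS department
FROM employees a
LEFT JOIN departments b ON a.dept_id = b.id

Result:
name  | department
------+-----------
Julia | NULL      
Carol | Product   
Bob   | Design    
Eve   | Product   
Karen | Design    
Alice | Design    
Pete  | NULL      
Dave  | Product   


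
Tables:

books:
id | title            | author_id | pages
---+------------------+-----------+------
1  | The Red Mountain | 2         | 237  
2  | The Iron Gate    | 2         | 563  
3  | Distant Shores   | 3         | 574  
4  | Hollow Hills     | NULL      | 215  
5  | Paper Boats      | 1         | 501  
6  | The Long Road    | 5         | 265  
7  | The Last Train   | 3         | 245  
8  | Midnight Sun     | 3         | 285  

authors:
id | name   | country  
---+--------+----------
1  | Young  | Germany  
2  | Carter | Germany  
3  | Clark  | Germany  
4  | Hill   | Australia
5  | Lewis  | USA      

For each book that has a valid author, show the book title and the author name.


INNER JOIN keeps only books rows whose author_id matches an id in authors. Walk through each book:
  - book 1 (The Red Mountain): author_id=2 -> matches Carter
  - book 2 (The Iron Gate): author_id=2 -> matches Carter
  - book 3 (Distant Shores): author_id=3 -> matches Clark
  - book 4 (Hollow Hills): author_id=NULL, no match -> dropped
  - book 5 (Paper Boats): author_id=1 -> matches Young
  - book 6 (The Long Road): author_id=5 -> matches Lewis
  - book 7 (The Last Train): author_id=3 -> matches Clark
  - book 8 (Midnight Sun): author_id=3 -> matches Clark
So 1 of 8 rows is dropped.

SQL:
SELECT a.title, b.name AS author
FROM books a
INNER JOIN authors b ON a.author_id = b.id

Result:
title            | author
-----------------+-------
The Red Mountain | Carter
The Iron Gate    | Carter
Distant Shores   | Clark 
Paper Boats      | Young 
The Long Road    | Lewis 
The Last Train   | Clark 
Midnight Sun     | Clark 


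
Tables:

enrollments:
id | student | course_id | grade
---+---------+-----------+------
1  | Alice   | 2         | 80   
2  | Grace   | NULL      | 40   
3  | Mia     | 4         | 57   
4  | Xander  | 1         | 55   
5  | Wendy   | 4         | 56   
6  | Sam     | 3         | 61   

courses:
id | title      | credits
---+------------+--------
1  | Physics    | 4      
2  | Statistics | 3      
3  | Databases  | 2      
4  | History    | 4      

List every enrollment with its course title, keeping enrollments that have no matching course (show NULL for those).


LEFT JOIN keeps every row from enrollments (the left table); where course_id has no match in courses, the course columns become NULL. Walk through each enrollment:
  - enrollment 1 (Alice): course_id=2 -> matches Statistics
  - enrollment 2 (Grace): course_id=NULL, no match -> kept with NULL
  - enrollment 3 (Mia): course_id=4 -> matches History
  - enrollment 4 (Xander): course_id=1 -> matches Physics
  - enrollment 5 (Wendy): course_id=4 -> matches History
  - enrollment 6 (Sam): course_id=3 -> matches Databases
All 6 rows appear; 1 has NULL course.

SQL:
SELECT a.student, b.title AS course
FROM enrollments a
LEFT JOIN courses b ON a.course_id = b.id

Result:
student | course    
--------+-----------
Alice   | Statistics
Grace   | NULL      
Mia     | History   
Xander  | Physics   
Wendy   | History   
Sam     | Databases 


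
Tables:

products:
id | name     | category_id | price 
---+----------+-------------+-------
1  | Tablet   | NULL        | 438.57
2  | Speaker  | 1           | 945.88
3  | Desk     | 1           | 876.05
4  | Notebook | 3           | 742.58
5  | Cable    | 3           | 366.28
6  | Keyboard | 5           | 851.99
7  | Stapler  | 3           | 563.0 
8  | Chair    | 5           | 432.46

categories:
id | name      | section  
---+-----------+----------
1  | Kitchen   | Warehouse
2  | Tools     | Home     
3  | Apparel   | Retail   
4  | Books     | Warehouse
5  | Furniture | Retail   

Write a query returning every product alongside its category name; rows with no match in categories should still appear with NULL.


LEFT JOIN keeps every row from products (the left table); where category_id has no match in categories, the category columns become NULL. Walk through each product:
  - product 1 (Tablet): category_id=NULL, no match -> kept with NULL
  - product 2 (Speaker): category_id=1 -> matches Kitchen
  - product 3 (Desk): category_id=1 -> matches Kitchen
  - product 4 (Notebook): category_id=3 -> matches Apparel
  - product 5 (Cable): category_id=3 -> matches Apparel
  - product 6 (Keyboard): category_id=5 -> matches Furniture
  - product 7 (Stapler): category_id=3 -> matches Apparel
  - product 8 (Chair): category_id=5 -> matches Furniture
All 8 rows appear; 1 has NULL category.

SQL:
SELECT a.name, b.name AS category
FROM products a
LEFT JOIN categories b ON a.category_id = b.id

Result:
name     | category 
---------+----------
Tablet   | NULL     
Speaker  | Kitchen  
Desk     | Kitchen  
Notebook | Apparel  
Cable    | Apparel  
Keyboard | Furniture
Stapler  | Apparel  
Chair    | Furniture


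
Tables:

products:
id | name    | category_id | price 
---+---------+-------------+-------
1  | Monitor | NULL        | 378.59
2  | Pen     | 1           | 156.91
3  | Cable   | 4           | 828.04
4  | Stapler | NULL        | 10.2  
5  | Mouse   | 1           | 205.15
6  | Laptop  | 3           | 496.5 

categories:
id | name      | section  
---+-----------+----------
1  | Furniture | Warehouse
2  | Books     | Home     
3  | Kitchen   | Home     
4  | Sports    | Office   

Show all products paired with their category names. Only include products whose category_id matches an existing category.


INNER JOIN keeps only products rows whose category_id matches an id in categories. Walk through each product:
  - product 1 (Monitor): category_id=NULL, no match -> dropped
  - product 2 (Pen): category_id=1 -> matches Furniture
  - product 3 (Cable): category_id=4 -> matches Sports
  - product 4 (Stapler): category_id=NULL, no match -> dropped
  - product 5 (Mouse): category_id=1 -> matches Furniture
  - product 6 (Laptop): category_id=3 -> matches Kitchen
So 2 of 6 rows are dropped.

SQL:
SELECT a.name, b.name AS category
FROM products a
INNER JOIN categories b ON a.category_id = b.id

Result:
name   | category 
-------+----------
Pen    | Furniture
Cable  | Sports   
Mouse  | Furniture
Laptop | Kitchen  


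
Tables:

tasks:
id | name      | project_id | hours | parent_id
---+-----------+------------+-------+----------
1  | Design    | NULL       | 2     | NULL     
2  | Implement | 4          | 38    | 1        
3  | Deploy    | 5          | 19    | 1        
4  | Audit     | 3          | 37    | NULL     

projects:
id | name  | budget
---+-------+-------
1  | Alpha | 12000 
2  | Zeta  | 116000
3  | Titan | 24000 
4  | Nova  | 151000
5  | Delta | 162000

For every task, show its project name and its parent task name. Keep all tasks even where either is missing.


Two LEFT JOINs from the same base table tasks: one to projects via project_id, one to tasks itself via parent_id. Both are LEFT so every task is preserved.
Match against projects:
  - task 1 (Design): project_id=NULL, no match -> kept with NULL
  - task 2 (Implement): project_id=4 -> matches Nova
  - task 3 (Deploy): project_id=5 -> matches Delta
  - task 4 (Audit): project_id=3 -> matches Titan
Match against tasks (self):
  - task 1 (Design): parent_id=NULL -> NULL
  - task 2 (Implement): parent_id=1 -> Design
  - task 3 (Deploy): parent_id=1 -> Design
  - task 4 (Audit): parent_id=NULL -> NULL

SQL:
SELECT a.name, b.name AS project, c.name AS parent
FROM tasks a
LEFT JOIN projects b ON a.project_id = b.id
LEFT JOIN tasks c ON a.parent_id = c.id

Result:
name      | project | parent
----------+---------+-------
Design    | NULL    | NULL  
Implement | Nova    | Design
Deploy    | Delta   | Design
Audit     | Titan   | NULL  


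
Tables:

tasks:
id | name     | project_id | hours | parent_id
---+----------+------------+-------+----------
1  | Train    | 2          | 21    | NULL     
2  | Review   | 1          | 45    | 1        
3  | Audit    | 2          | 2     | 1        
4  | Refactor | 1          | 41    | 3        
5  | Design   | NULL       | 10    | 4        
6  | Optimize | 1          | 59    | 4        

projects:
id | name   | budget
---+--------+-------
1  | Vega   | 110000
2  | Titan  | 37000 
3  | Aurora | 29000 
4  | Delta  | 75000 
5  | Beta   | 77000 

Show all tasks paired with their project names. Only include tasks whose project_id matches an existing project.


INNER JOIN keeps only tasks rows whose project_id matches an id in projects. Walk through each task:
  - task 1 (Train): project_id=2 -> matches Titan
  - task 2 (Review): project_id=1 -> matches Vega
  - task 3 (Audit): project_id=2 -> matches Titan
  - task 4 (Refactor): project_id=1 -> matches Vega
  - task 5 (Design): project_id=NULL, no match -> dropped
  - task 6 (Optimize): project_id=1 -> matches Vega
So 1 of 6 rows is dropped.

SQL:
SELECT a.name, b.name AS project
FROM tasks a
INNER JOIN projects b ON a.project_id = b.id

Result:
name     | project
---------+--------
Train    | Titan  
Review   | Vega   
Audit    | Titan  
Refactor | Vega   
Optimize | Vega   


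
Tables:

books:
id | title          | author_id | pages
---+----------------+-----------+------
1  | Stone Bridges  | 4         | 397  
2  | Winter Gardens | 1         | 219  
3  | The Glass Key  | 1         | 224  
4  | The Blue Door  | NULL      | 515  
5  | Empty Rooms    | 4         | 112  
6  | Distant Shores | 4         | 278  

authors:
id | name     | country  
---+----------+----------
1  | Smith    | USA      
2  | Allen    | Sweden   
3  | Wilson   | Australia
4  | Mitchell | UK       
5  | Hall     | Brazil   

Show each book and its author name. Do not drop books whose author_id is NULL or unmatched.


LEFT JOIN keeps every row from books (the left table); where author_id has no match in authors, the author columns become NULL. Walk through each book:
  - book 1 (Stone Bridges): author_id=4 -> matches Mitchell
  - book 2 (Winter Gardens): author_id=1 -> matches Smith
  - book 3 (The Glass Key): author_id=1 -> matches Smith
  - book 4 (The Blue Door): author_id=NULL, no match -> kept with NULL
  - book 5 (Empty Rooms): author_id=4 -> matches Mitchell
  - book 6 (Distant Shores): author_id=4 -> matches Mitchell
All 6 rows appear; 1 has NULL author.

SQL:
SELECT a.title, b.name AS author
FROM books a
LEFT JOIN authors b ON a.author_id = b.id

Result:
title          | author  
---------------+---------
Stone Bridges  | Mitchell
Winter Gardens | Smith   
The Glass Key  | Smith   
The Blue Door  | NULL    
Empty Rooms    | Mitchell
Distant Shores | Mitchell


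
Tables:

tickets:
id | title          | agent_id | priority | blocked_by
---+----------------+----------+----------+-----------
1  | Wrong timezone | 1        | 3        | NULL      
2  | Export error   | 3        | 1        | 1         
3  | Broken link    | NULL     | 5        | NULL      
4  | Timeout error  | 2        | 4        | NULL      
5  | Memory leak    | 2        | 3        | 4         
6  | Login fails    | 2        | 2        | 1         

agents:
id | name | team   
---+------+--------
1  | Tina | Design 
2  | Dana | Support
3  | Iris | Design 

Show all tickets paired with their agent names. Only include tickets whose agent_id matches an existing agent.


INNER JOIN keeps only tickets rows whose agent_id matches an id in agents. Walk through each ticket:
  - ticket 1 (Wrong timezone): agent_id=1 -> matches Tina
  - ticket 2 (Export error): agent_id=3 -> matches Iris
  - ticket 3 (Broken link): agent_id=NULL, no match -> dropped
  - ticket 4 (Timeout error): agent_id=2 -> matches Dana
  - ticket 5 (Memory leak): agent_id=2 -> matches Dana
  - ticket 6 (Login fails): agent_id=2 -> matches Dana
So 1 of 6 rows is dropped.

SQL:
SELECT a.title, b.name AS agent
FROM tickets a
INNER JOIN agents b ON a.agent_id = b.id

Result:
title          | agent
---------------+------
Wrong timezone | Tina 
Export error   | Iris 
Timeout error  | Dana 
Memory leak    | Dana 
Login fails    | Dana 


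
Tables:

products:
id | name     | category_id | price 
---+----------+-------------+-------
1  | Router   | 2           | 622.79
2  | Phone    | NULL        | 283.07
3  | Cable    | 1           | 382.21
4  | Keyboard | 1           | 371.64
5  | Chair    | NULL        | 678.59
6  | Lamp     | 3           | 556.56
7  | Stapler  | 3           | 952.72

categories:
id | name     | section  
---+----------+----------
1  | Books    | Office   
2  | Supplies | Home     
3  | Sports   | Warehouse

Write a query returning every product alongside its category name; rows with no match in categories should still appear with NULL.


LEFT JOIN keeps every row from products (the left table); where category_id has no match in categories, the category columns become NULL. Walk through each product:
  - product 1 (Router): category_id=2 -> matches Supplies
  - product 2 (Phone): category_id=NULL, no match -> kept with NULL
  - product 3 (Cable): category_id=1 -> matches Books
  - product 4 (Keyboard): category_id=1 -> matches Books
  - product 5 (Chair): category_id=NULL, no match -> kept with NULL
  - product 6 (Lamp): category_id=3 -> matches Sports
  - product 7 (Stapler): category_id=3 -> matches Sports
All 7 rows appear; 2 have NULL category.

SQL:
SELECT a.name, b.name AS category
FROM products a
LEFT JOIN categories b ON a.category_id = b.id

Result:
name     | category
---------+---------
Router   | Supplies
Phone    | NULL    
Cable    | Books   
Keyboard | Books   
Chair    | NULL    
Lamp     | Sports  
Stapler  | Sports  


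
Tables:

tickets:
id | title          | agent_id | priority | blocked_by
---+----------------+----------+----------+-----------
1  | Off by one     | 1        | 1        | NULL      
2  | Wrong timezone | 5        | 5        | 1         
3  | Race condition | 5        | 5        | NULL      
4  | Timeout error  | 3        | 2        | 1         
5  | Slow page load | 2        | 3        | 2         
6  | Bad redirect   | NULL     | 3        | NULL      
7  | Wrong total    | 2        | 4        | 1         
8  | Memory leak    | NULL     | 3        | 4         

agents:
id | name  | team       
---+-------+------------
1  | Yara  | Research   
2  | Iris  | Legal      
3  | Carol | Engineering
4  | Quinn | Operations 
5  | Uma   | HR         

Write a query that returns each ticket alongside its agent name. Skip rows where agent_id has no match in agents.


INNER JOIN keeps only tickets rows whose agent_id matches an id in agents. Walk through each ticket:
  - ticket 1 (Off by one): agent_id=1 -> matches Yara
  - ticket 2 (Wrong timezone): agent_id=5 -> matches Uma
  - ticket 3 (Race condition): agent_id=5 -> matches Uma
  - ticket 4 (Timeout error): agent_id=3 -> matches Carol
  - ticket 5 (Slow page load): agent_id=2 -> matches Iris
  - ticket 6 (Bad redirect): agent_id=NULL, no match -> dropped
  - ticket 7 (Wrong total): agent_id=2 -> matches Iris
  - ticket 8 (Memory leak): agent_id=NULL, no match -> dropped
So 2 of 8 rows are dropped.

SQL:
SELECT a.title, b.name AS agent
FROM tickets a
INNER JOIN agents b ON a.agent_id = b.id

Result:
title          | agent
---------------+------
Off by one     | Yara 
Wrong timezone | Uma  
Race condition | Uma  
Timeout error  | Carol
Slow page load | Iris 
Wrong total    | Iris 


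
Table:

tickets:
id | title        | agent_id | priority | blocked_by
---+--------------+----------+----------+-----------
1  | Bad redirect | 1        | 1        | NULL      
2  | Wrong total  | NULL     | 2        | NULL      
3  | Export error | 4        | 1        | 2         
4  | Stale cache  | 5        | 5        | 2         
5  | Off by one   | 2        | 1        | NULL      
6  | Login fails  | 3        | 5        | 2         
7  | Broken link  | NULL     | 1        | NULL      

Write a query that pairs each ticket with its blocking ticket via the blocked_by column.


This is a self-join: tickets is joined to a second copy of itself, matching each row's blocked_by to another row's id. Use LEFT JOIN so rows with blocked_by=NULL are kept.
  - ticket 1 (Bad redirect): blocked_by=NULL -> NULL
  - ticket 2 (Wrong total): blocked_by=NULL -> NULL
  - ticket 3 (Export error): blocked_by=2 -> Wrong total
  - ticket 4 (Stale cache): blocked_by=2 -> Wrong total
  - ticket 5 (Off by one): blocked_by=NULL -> NULL
  - ticket 6 (Login fails): blocked_by=2 -> Wrong total
  - ticket 7 (Broken link): blocked_by=NULL -> NULL

SQL:
SELECT a.title AS item, b.title AS blocked_by
FROM tickets a
LEFT JOIN tickets b ON a.blocked_by = b.id

Result:
item         | blocked_by 
-------------+------------
Bad redirect | NULL       
Wrong total  | NULL       
Export error | Wrong total
Stale cache  | Wrong total
Off by one   | NULL       
Login fails  | Wrong total
Broken link  | NULL       


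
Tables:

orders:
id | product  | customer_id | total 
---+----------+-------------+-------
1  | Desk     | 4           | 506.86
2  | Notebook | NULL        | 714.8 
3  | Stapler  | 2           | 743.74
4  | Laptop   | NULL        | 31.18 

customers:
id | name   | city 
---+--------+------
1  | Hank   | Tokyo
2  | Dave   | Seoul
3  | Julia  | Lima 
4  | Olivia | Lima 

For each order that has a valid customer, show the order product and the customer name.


INNER JOIN keeps only orders rows whose customer_id matches an id in customers. Walk through each order:
  - order 1 (Desk): customer_id=4 -> matches Olivia
  - order 2 (Notebook): customer_id=NULL, no match -> dropped
  - order 3 (Stapler): customer_id=2 -> matches Dave
  - order 4 (Laptop): customer_id=NULL, no match -> dropped
So 2 of 4 rows are dropped.

SQL:
SELECT a.product, b.name AS customer
FROM orders a
INNER JOIN customers b ON a.customer_id = b.id

Result:
product | customer
--------+---------
Desk    | Olivia  
Stapler | Dave    


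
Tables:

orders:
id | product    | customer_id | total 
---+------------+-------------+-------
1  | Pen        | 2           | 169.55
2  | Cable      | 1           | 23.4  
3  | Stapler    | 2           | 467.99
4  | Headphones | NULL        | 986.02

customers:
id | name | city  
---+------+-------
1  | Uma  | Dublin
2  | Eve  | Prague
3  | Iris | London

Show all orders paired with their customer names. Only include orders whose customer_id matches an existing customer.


INNER JOIN keeps only orders rows whose customer_id matches an id in customers. Walk through each order:
  - order 1 (Pen): customer_id=2 -> matches Eve
  - order 2 (Cable): customer_id=1 -> matches Uma
  - order 3 (Stapler): customer_id=2 -> matches Eve
  - order 4 (Headphones): customer_id=NULL, no match -> dropped
So 1 of 4 rows is dropped.

SQL:
SELECT a.product, b.name AS customer
FROM orders a
INNER JOIN customers b ON a.customer_id = b.id

Result:
product | customer
--------+---------
Pen     | Eve     
Cable   | Uma     
Stapler | Eve     
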